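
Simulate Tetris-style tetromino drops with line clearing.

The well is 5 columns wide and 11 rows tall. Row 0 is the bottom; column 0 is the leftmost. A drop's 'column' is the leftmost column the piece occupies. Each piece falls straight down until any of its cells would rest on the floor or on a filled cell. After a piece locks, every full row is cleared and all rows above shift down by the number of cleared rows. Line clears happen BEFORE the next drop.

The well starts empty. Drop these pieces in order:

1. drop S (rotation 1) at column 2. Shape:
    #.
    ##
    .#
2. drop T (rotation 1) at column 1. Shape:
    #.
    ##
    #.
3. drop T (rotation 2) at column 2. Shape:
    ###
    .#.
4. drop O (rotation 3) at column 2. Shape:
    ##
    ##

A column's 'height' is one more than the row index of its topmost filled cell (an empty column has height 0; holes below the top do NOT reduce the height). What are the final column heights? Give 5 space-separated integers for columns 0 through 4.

Answer: 0 5 7 7 5

Derivation:
Drop 1: S rot1 at col 2 lands with bottom-row=0; cleared 0 line(s) (total 0); column heights now [0 0 3 2 0], max=3
Drop 2: T rot1 at col 1 lands with bottom-row=2; cleared 0 line(s) (total 0); column heights now [0 5 4 2 0], max=5
Drop 3: T rot2 at col 2 lands with bottom-row=3; cleared 0 line(s) (total 0); column heights now [0 5 5 5 5], max=5
Drop 4: O rot3 at col 2 lands with bottom-row=5; cleared 0 line(s) (total 0); column heights now [0 5 7 7 5], max=7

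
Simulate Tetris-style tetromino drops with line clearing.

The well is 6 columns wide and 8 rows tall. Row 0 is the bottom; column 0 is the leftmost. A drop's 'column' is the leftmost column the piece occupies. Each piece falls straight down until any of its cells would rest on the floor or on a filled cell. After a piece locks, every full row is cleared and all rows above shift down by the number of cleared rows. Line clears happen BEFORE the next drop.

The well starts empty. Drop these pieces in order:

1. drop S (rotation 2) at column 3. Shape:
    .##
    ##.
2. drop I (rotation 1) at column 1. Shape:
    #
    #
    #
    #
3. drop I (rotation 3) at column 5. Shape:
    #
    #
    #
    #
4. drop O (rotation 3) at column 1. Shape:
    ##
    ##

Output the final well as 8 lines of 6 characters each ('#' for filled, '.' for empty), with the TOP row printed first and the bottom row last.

Answer: ......
......
.##..#
.##..#
.#...#
.#...#
.#..##
.#.##.

Derivation:
Drop 1: S rot2 at col 3 lands with bottom-row=0; cleared 0 line(s) (total 0); column heights now [0 0 0 1 2 2], max=2
Drop 2: I rot1 at col 1 lands with bottom-row=0; cleared 0 line(s) (total 0); column heights now [0 4 0 1 2 2], max=4
Drop 3: I rot3 at col 5 lands with bottom-row=2; cleared 0 line(s) (total 0); column heights now [0 4 0 1 2 6], max=6
Drop 4: O rot3 at col 1 lands with bottom-row=4; cleared 0 line(s) (total 0); column heights now [0 6 6 1 2 6], max=6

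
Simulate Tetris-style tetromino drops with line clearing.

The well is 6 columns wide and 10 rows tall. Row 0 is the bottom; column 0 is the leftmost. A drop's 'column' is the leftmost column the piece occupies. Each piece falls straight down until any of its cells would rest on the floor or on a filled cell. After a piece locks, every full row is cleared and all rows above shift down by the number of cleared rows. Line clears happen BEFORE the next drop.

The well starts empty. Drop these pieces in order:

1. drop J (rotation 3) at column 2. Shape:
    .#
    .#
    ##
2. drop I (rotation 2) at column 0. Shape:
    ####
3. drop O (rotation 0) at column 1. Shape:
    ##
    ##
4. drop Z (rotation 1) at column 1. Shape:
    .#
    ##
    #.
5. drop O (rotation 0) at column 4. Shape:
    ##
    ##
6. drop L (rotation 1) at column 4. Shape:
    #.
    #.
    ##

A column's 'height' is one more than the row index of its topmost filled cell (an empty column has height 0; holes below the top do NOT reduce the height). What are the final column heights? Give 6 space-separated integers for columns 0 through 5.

Drop 1: J rot3 at col 2 lands with bottom-row=0; cleared 0 line(s) (total 0); column heights now [0 0 1 3 0 0], max=3
Drop 2: I rot2 at col 0 lands with bottom-row=3; cleared 0 line(s) (total 0); column heights now [4 4 4 4 0 0], max=4
Drop 3: O rot0 at col 1 lands with bottom-row=4; cleared 0 line(s) (total 0); column heights now [4 6 6 4 0 0], max=6
Drop 4: Z rot1 at col 1 lands with bottom-row=6; cleared 0 line(s) (total 0); column heights now [4 8 9 4 0 0], max=9
Drop 5: O rot0 at col 4 lands with bottom-row=0; cleared 0 line(s) (total 0); column heights now [4 8 9 4 2 2], max=9
Drop 6: L rot1 at col 4 lands with bottom-row=2; cleared 0 line(s) (total 0); column heights now [4 8 9 4 5 3], max=9

Answer: 4 8 9 4 5 3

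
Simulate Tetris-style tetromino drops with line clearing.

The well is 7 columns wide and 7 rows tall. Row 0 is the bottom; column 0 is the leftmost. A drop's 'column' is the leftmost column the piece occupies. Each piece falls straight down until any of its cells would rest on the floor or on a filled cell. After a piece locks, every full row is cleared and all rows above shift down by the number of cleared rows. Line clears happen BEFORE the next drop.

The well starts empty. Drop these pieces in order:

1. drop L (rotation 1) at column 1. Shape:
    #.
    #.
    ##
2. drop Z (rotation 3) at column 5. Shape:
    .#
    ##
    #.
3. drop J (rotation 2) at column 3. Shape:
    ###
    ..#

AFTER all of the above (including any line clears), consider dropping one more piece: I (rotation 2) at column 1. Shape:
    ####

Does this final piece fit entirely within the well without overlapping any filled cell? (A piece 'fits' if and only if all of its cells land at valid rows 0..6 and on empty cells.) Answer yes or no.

Answer: yes

Derivation:
Drop 1: L rot1 at col 1 lands with bottom-row=0; cleared 0 line(s) (total 0); column heights now [0 3 1 0 0 0 0], max=3
Drop 2: Z rot3 at col 5 lands with bottom-row=0; cleared 0 line(s) (total 0); column heights now [0 3 1 0 0 2 3], max=3
Drop 3: J rot2 at col 3 lands with bottom-row=2; cleared 0 line(s) (total 0); column heights now [0 3 1 4 4 4 3], max=4
Test piece I rot2 at col 1 (width 4): heights before test = [0 3 1 4 4 4 3]; fits = True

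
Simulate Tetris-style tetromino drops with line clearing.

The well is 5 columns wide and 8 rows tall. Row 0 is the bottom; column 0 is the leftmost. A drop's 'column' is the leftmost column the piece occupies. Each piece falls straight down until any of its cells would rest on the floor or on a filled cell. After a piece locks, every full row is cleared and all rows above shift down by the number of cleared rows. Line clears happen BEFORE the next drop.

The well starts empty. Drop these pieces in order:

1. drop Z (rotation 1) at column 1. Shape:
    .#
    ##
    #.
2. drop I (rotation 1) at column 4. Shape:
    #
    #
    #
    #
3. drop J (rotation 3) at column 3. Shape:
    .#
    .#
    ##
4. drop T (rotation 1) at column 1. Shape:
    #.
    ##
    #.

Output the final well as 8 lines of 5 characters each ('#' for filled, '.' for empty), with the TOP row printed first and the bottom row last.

Answer: .....
....#
....#
.#.##
.##.#
.##.#
.##.#
.#..#

Derivation:
Drop 1: Z rot1 at col 1 lands with bottom-row=0; cleared 0 line(s) (total 0); column heights now [0 2 3 0 0], max=3
Drop 2: I rot1 at col 4 lands with bottom-row=0; cleared 0 line(s) (total 0); column heights now [0 2 3 0 4], max=4
Drop 3: J rot3 at col 3 lands with bottom-row=4; cleared 0 line(s) (total 0); column heights now [0 2 3 5 7], max=7
Drop 4: T rot1 at col 1 lands with bottom-row=2; cleared 0 line(s) (total 0); column heights now [0 5 4 5 7], max=7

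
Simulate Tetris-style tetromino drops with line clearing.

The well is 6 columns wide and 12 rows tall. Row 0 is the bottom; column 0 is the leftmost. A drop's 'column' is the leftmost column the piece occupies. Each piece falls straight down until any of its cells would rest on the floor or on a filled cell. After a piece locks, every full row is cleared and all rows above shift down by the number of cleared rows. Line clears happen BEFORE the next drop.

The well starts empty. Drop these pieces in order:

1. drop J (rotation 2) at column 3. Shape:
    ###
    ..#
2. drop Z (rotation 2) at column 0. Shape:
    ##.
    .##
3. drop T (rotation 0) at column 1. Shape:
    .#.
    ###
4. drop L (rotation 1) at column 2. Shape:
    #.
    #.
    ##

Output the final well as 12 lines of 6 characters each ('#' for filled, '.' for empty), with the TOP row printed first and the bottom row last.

Answer: ......
......
......
......
......
..#...
..#...
..##..
..#...
.###..
##.###
.##..#

Derivation:
Drop 1: J rot2 at col 3 lands with bottom-row=0; cleared 0 line(s) (total 0); column heights now [0 0 0 2 2 2], max=2
Drop 2: Z rot2 at col 0 lands with bottom-row=0; cleared 0 line(s) (total 0); column heights now [2 2 1 2 2 2], max=2
Drop 3: T rot0 at col 1 lands with bottom-row=2; cleared 0 line(s) (total 0); column heights now [2 3 4 3 2 2], max=4
Drop 4: L rot1 at col 2 lands with bottom-row=4; cleared 0 line(s) (total 0); column heights now [2 3 7 5 2 2], max=7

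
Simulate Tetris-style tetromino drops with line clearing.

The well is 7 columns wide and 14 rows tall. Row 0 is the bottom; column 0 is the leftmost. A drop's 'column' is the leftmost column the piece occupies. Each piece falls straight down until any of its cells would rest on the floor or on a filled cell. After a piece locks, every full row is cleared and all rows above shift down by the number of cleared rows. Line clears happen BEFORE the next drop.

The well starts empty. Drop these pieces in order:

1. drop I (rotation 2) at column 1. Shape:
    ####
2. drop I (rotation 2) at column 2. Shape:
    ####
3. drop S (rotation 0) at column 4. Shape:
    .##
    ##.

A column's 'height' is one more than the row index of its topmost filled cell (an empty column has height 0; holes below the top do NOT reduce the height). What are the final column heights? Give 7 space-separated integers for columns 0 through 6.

Drop 1: I rot2 at col 1 lands with bottom-row=0; cleared 0 line(s) (total 0); column heights now [0 1 1 1 1 0 0], max=1
Drop 2: I rot2 at col 2 lands with bottom-row=1; cleared 0 line(s) (total 0); column heights now [0 1 2 2 2 2 0], max=2
Drop 3: S rot0 at col 4 lands with bottom-row=2; cleared 0 line(s) (total 0); column heights now [0 1 2 2 3 4 4], max=4

Answer: 0 1 2 2 3 4 4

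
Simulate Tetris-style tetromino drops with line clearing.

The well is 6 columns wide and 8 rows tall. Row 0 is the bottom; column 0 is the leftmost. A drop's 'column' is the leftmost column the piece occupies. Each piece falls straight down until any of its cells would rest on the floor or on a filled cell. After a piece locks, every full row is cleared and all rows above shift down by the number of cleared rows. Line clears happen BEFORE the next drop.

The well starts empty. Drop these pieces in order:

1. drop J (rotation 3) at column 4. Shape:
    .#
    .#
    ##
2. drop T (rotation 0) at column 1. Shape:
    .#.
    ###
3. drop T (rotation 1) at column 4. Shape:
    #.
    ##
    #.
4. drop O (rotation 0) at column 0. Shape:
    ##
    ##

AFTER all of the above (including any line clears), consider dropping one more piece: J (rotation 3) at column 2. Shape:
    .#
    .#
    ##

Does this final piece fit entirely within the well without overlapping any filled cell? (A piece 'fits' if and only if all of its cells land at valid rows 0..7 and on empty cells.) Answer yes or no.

Answer: yes

Derivation:
Drop 1: J rot3 at col 4 lands with bottom-row=0; cleared 0 line(s) (total 0); column heights now [0 0 0 0 1 3], max=3
Drop 2: T rot0 at col 1 lands with bottom-row=0; cleared 0 line(s) (total 0); column heights now [0 1 2 1 1 3], max=3
Drop 3: T rot1 at col 4 lands with bottom-row=2; cleared 0 line(s) (total 0); column heights now [0 1 2 1 5 4], max=5
Drop 4: O rot0 at col 0 lands with bottom-row=1; cleared 0 line(s) (total 0); column heights now [3 3 2 1 5 4], max=5
Test piece J rot3 at col 2 (width 2): heights before test = [3 3 2 1 5 4]; fits = True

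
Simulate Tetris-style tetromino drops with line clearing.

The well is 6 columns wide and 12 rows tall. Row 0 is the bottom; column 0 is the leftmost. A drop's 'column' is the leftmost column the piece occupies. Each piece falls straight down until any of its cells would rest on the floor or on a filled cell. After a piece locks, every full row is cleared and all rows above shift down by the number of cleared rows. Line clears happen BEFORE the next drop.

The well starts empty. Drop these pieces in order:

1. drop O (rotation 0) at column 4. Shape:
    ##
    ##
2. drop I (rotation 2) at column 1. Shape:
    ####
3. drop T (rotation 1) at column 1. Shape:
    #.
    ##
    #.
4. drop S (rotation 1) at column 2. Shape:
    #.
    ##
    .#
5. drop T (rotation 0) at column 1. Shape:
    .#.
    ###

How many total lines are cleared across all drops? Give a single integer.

Drop 1: O rot0 at col 4 lands with bottom-row=0; cleared 0 line(s) (total 0); column heights now [0 0 0 0 2 2], max=2
Drop 2: I rot2 at col 1 lands with bottom-row=2; cleared 0 line(s) (total 0); column heights now [0 3 3 3 3 2], max=3
Drop 3: T rot1 at col 1 lands with bottom-row=3; cleared 0 line(s) (total 0); column heights now [0 6 5 3 3 2], max=6
Drop 4: S rot1 at col 2 lands with bottom-row=4; cleared 0 line(s) (total 0); column heights now [0 6 7 6 3 2], max=7
Drop 5: T rot0 at col 1 lands with bottom-row=7; cleared 0 line(s) (total 0); column heights now [0 8 9 8 3 2], max=9

Answer: 0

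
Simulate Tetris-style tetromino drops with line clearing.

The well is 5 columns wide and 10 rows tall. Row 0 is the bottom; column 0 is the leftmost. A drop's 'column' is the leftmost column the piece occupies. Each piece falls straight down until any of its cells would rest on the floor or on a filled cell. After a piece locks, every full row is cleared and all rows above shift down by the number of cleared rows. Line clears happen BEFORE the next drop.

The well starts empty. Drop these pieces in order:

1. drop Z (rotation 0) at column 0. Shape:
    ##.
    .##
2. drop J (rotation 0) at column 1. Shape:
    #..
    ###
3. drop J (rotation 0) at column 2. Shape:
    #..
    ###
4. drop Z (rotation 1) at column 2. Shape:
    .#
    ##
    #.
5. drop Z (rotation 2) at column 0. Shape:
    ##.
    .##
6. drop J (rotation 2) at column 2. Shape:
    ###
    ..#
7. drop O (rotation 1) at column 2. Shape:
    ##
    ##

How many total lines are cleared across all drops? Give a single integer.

Answer: 1

Derivation:
Drop 1: Z rot0 at col 0 lands with bottom-row=0; cleared 0 line(s) (total 0); column heights now [2 2 1 0 0], max=2
Drop 2: J rot0 at col 1 lands with bottom-row=2; cleared 0 line(s) (total 0); column heights now [2 4 3 3 0], max=4
Drop 3: J rot0 at col 2 lands with bottom-row=3; cleared 0 line(s) (total 0); column heights now [2 4 5 4 4], max=5
Drop 4: Z rot1 at col 2 lands with bottom-row=5; cleared 0 line(s) (total 0); column heights now [2 4 7 8 4], max=8
Drop 5: Z rot2 at col 0 lands with bottom-row=7; cleared 0 line(s) (total 0); column heights now [9 9 8 8 4], max=9
Drop 6: J rot2 at col 2 lands with bottom-row=7; cleared 1 line(s) (total 1); column heights now [2 8 8 8 8], max=8
Drop 7: O rot1 at col 2 lands with bottom-row=8; cleared 0 line(s) (total 1); column heights now [2 8 10 10 8], max=10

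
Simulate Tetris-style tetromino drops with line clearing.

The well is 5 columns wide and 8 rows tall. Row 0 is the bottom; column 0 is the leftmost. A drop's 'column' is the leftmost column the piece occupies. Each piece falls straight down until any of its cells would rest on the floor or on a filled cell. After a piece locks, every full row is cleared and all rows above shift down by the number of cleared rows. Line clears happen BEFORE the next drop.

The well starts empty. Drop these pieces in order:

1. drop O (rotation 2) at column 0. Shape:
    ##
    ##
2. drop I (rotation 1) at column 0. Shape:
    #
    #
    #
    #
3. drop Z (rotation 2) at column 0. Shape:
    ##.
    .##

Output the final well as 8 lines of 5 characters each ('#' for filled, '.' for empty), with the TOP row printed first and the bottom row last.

Answer: .....
##...
###..
#....
#....
#....
##...
##...

Derivation:
Drop 1: O rot2 at col 0 lands with bottom-row=0; cleared 0 line(s) (total 0); column heights now [2 2 0 0 0], max=2
Drop 2: I rot1 at col 0 lands with bottom-row=2; cleared 0 line(s) (total 0); column heights now [6 2 0 0 0], max=6
Drop 3: Z rot2 at col 0 lands with bottom-row=5; cleared 0 line(s) (total 0); column heights now [7 7 6 0 0], max=7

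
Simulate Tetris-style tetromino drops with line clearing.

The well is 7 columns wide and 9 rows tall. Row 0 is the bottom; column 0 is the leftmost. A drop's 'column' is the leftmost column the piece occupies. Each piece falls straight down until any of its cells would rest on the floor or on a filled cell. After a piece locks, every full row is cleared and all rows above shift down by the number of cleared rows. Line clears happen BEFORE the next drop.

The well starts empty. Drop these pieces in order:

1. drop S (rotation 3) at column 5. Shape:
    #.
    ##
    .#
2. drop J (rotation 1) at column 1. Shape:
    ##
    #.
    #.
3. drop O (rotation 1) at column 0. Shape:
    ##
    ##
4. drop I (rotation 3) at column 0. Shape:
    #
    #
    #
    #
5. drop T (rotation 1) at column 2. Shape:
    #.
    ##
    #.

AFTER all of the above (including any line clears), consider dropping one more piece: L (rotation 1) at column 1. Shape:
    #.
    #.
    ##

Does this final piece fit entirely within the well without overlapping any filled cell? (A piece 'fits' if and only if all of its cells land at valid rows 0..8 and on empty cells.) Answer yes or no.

Drop 1: S rot3 at col 5 lands with bottom-row=0; cleared 0 line(s) (total 0); column heights now [0 0 0 0 0 3 2], max=3
Drop 2: J rot1 at col 1 lands with bottom-row=0; cleared 0 line(s) (total 0); column heights now [0 3 3 0 0 3 2], max=3
Drop 3: O rot1 at col 0 lands with bottom-row=3; cleared 0 line(s) (total 0); column heights now [5 5 3 0 0 3 2], max=5
Drop 4: I rot3 at col 0 lands with bottom-row=5; cleared 0 line(s) (total 0); column heights now [9 5 3 0 0 3 2], max=9
Drop 5: T rot1 at col 2 lands with bottom-row=3; cleared 0 line(s) (total 0); column heights now [9 5 6 5 0 3 2], max=9
Test piece L rot1 at col 1 (width 2): heights before test = [9 5 6 5 0 3 2]; fits = True

Answer: yes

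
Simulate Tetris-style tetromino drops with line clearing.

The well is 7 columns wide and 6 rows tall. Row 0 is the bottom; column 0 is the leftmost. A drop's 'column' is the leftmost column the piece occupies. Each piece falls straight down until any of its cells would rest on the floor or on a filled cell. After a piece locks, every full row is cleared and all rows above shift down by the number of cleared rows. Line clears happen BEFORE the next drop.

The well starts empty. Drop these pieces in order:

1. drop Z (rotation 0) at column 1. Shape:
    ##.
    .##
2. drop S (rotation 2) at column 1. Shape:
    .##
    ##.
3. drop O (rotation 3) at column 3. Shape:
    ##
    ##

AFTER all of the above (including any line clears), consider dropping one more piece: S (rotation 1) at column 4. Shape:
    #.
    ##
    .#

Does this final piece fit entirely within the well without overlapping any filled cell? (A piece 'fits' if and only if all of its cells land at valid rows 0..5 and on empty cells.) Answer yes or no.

Drop 1: Z rot0 at col 1 lands with bottom-row=0; cleared 0 line(s) (total 0); column heights now [0 2 2 1 0 0 0], max=2
Drop 2: S rot2 at col 1 lands with bottom-row=2; cleared 0 line(s) (total 0); column heights now [0 3 4 4 0 0 0], max=4
Drop 3: O rot3 at col 3 lands with bottom-row=4; cleared 0 line(s) (total 0); column heights now [0 3 4 6 6 0 0], max=6
Test piece S rot1 at col 4 (width 2): heights before test = [0 3 4 6 6 0 0]; fits = False

Answer: no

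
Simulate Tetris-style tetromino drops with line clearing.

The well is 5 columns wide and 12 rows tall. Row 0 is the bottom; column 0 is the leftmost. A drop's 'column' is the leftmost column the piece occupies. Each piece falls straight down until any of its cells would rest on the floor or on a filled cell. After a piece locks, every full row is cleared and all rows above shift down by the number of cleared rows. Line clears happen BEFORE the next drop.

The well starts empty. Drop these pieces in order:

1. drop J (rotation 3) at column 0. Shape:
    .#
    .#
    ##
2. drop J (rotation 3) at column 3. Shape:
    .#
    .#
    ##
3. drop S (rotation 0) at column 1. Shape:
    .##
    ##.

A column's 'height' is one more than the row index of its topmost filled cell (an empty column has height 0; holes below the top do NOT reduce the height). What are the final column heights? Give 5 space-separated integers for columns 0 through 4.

Drop 1: J rot3 at col 0 lands with bottom-row=0; cleared 0 line(s) (total 0); column heights now [1 3 0 0 0], max=3
Drop 2: J rot3 at col 3 lands with bottom-row=0; cleared 0 line(s) (total 0); column heights now [1 3 0 1 3], max=3
Drop 3: S rot0 at col 1 lands with bottom-row=3; cleared 0 line(s) (total 0); column heights now [1 4 5 5 3], max=5

Answer: 1 4 5 5 3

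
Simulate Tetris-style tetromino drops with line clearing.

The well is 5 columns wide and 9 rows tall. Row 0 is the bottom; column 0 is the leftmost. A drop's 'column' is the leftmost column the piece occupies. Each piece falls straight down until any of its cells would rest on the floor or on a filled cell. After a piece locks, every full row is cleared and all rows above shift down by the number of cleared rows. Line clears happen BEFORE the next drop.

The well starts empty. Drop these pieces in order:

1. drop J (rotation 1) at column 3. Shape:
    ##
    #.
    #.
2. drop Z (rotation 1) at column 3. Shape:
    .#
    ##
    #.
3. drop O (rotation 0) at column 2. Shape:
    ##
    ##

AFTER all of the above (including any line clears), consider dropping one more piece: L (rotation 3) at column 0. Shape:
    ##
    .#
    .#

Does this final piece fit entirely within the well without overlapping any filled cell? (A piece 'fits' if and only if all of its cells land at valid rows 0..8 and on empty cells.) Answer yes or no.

Drop 1: J rot1 at col 3 lands with bottom-row=0; cleared 0 line(s) (total 0); column heights now [0 0 0 3 3], max=3
Drop 2: Z rot1 at col 3 lands with bottom-row=3; cleared 0 line(s) (total 0); column heights now [0 0 0 5 6], max=6
Drop 3: O rot0 at col 2 lands with bottom-row=5; cleared 0 line(s) (total 0); column heights now [0 0 7 7 6], max=7
Test piece L rot3 at col 0 (width 2): heights before test = [0 0 7 7 6]; fits = True

Answer: yes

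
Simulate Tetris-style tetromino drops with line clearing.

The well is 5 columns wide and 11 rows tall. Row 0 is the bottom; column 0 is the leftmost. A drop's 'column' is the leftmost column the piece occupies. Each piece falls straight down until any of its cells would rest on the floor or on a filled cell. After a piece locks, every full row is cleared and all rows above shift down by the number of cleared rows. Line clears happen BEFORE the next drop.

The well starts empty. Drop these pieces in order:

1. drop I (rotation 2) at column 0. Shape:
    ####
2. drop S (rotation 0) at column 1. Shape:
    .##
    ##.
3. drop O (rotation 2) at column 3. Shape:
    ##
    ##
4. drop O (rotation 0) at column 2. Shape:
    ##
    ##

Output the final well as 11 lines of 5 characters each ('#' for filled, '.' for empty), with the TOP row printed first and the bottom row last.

Drop 1: I rot2 at col 0 lands with bottom-row=0; cleared 0 line(s) (total 0); column heights now [1 1 1 1 0], max=1
Drop 2: S rot0 at col 1 lands with bottom-row=1; cleared 0 line(s) (total 0); column heights now [1 2 3 3 0], max=3
Drop 3: O rot2 at col 3 lands with bottom-row=3; cleared 0 line(s) (total 0); column heights now [1 2 3 5 5], max=5
Drop 4: O rot0 at col 2 lands with bottom-row=5; cleared 0 line(s) (total 0); column heights now [1 2 7 7 5], max=7

Answer: .....
.....
.....
.....
..##.
..##.
...##
...##
..##.
.##..
####.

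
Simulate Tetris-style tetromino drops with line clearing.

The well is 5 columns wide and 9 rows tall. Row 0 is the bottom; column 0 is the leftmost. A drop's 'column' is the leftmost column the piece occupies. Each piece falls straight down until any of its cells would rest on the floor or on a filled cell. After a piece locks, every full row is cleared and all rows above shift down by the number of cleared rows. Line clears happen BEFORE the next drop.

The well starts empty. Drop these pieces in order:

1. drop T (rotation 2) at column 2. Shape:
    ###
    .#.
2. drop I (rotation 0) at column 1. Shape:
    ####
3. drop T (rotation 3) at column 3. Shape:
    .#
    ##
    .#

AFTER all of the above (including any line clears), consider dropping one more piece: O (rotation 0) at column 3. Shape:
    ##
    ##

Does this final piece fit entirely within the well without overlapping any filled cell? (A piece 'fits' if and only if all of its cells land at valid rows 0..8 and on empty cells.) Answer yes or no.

Answer: yes

Derivation:
Drop 1: T rot2 at col 2 lands with bottom-row=0; cleared 0 line(s) (total 0); column heights now [0 0 2 2 2], max=2
Drop 2: I rot0 at col 1 lands with bottom-row=2; cleared 0 line(s) (total 0); column heights now [0 3 3 3 3], max=3
Drop 3: T rot3 at col 3 lands with bottom-row=3; cleared 0 line(s) (total 0); column heights now [0 3 3 5 6], max=6
Test piece O rot0 at col 3 (width 2): heights before test = [0 3 3 5 6]; fits = True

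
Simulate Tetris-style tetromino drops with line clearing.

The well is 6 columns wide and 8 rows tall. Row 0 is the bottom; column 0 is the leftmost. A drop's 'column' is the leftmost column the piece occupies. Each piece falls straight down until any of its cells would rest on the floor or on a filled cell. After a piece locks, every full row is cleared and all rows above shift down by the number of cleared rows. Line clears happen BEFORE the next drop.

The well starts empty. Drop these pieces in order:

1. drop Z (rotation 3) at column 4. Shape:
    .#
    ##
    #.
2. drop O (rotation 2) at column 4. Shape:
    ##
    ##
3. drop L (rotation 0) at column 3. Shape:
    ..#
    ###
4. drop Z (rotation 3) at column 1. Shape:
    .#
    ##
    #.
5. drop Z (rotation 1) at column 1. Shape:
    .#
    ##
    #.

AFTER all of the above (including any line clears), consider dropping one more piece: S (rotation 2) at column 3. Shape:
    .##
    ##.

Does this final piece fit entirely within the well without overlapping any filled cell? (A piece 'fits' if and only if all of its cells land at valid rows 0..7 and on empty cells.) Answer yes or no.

Answer: yes

Derivation:
Drop 1: Z rot3 at col 4 lands with bottom-row=0; cleared 0 line(s) (total 0); column heights now [0 0 0 0 2 3], max=3
Drop 2: O rot2 at col 4 lands with bottom-row=3; cleared 0 line(s) (total 0); column heights now [0 0 0 0 5 5], max=5
Drop 3: L rot0 at col 3 lands with bottom-row=5; cleared 0 line(s) (total 0); column heights now [0 0 0 6 6 7], max=7
Drop 4: Z rot3 at col 1 lands with bottom-row=0; cleared 0 line(s) (total 0); column heights now [0 2 3 6 6 7], max=7
Drop 5: Z rot1 at col 1 lands with bottom-row=2; cleared 0 line(s) (total 0); column heights now [0 4 5 6 6 7], max=7
Test piece S rot2 at col 3 (width 3): heights before test = [0 4 5 6 6 7]; fits = True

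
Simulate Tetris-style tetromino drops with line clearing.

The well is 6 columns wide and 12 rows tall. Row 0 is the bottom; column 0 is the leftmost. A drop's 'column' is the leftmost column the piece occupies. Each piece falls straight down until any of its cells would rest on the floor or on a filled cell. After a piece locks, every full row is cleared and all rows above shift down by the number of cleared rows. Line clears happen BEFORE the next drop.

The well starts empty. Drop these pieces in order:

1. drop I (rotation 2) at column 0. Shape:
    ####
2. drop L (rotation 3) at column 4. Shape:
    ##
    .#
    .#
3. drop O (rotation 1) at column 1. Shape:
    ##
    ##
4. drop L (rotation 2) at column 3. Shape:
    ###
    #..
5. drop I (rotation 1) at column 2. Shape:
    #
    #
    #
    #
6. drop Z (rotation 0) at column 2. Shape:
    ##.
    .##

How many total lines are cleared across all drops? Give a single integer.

Answer: 0

Derivation:
Drop 1: I rot2 at col 0 lands with bottom-row=0; cleared 0 line(s) (total 0); column heights now [1 1 1 1 0 0], max=1
Drop 2: L rot3 at col 4 lands with bottom-row=0; cleared 0 line(s) (total 0); column heights now [1 1 1 1 3 3], max=3
Drop 3: O rot1 at col 1 lands with bottom-row=1; cleared 0 line(s) (total 0); column heights now [1 3 3 1 3 3], max=3
Drop 4: L rot2 at col 3 lands with bottom-row=2; cleared 0 line(s) (total 0); column heights now [1 3 3 4 4 4], max=4
Drop 5: I rot1 at col 2 lands with bottom-row=3; cleared 0 line(s) (total 0); column heights now [1 3 7 4 4 4], max=7
Drop 6: Z rot0 at col 2 lands with bottom-row=6; cleared 0 line(s) (total 0); column heights now [1 3 8 8 7 4], max=8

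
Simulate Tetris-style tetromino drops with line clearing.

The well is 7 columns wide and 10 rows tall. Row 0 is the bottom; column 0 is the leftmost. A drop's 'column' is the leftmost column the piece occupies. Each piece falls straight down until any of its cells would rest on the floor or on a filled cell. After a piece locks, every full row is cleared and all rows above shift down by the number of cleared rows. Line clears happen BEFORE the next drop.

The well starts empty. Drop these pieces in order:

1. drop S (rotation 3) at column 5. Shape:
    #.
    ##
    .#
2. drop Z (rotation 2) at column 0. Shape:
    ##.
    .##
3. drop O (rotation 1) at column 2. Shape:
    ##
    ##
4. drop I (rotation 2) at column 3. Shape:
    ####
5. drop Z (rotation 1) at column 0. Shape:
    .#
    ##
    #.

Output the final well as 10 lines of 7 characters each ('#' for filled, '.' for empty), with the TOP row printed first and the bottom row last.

Answer: .......
.......
.......
.......
.......
.#.....
##.####
#.##.#.
####.##
.##...#

Derivation:
Drop 1: S rot3 at col 5 lands with bottom-row=0; cleared 0 line(s) (total 0); column heights now [0 0 0 0 0 3 2], max=3
Drop 2: Z rot2 at col 0 lands with bottom-row=0; cleared 0 line(s) (total 0); column heights now [2 2 1 0 0 3 2], max=3
Drop 3: O rot1 at col 2 lands with bottom-row=1; cleared 0 line(s) (total 0); column heights now [2 2 3 3 0 3 2], max=3
Drop 4: I rot2 at col 3 lands with bottom-row=3; cleared 0 line(s) (total 0); column heights now [2 2 3 4 4 4 4], max=4
Drop 5: Z rot1 at col 0 lands with bottom-row=2; cleared 0 line(s) (total 0); column heights now [4 5 3 4 4 4 4], max=5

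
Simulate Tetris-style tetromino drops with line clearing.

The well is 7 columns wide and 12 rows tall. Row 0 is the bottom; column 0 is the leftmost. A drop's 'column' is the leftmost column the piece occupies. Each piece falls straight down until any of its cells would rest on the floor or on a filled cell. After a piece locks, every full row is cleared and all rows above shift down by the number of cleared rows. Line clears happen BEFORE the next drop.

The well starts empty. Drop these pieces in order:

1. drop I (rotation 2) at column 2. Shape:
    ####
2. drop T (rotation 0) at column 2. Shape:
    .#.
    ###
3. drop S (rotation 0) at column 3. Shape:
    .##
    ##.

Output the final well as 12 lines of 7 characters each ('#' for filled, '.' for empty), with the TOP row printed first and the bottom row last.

Answer: .......
.......
.......
.......
.......
.......
.......
....##.
...##..
...#...
..###..
..####.

Derivation:
Drop 1: I rot2 at col 2 lands with bottom-row=0; cleared 0 line(s) (total 0); column heights now [0 0 1 1 1 1 0], max=1
Drop 2: T rot0 at col 2 lands with bottom-row=1; cleared 0 line(s) (total 0); column heights now [0 0 2 3 2 1 0], max=3
Drop 3: S rot0 at col 3 lands with bottom-row=3; cleared 0 line(s) (total 0); column heights now [0 0 2 4 5 5 0], max=5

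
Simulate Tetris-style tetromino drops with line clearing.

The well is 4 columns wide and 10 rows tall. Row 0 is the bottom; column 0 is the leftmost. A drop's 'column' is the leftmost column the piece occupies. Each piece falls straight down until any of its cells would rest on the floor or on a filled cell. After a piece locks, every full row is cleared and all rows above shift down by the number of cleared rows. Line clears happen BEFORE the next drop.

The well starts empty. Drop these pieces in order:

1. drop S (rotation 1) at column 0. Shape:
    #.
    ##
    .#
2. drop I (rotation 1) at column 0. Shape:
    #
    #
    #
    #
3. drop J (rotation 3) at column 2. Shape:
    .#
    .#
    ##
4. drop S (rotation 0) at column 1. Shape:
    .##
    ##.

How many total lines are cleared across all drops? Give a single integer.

Answer: 1

Derivation:
Drop 1: S rot1 at col 0 lands with bottom-row=0; cleared 0 line(s) (total 0); column heights now [3 2 0 0], max=3
Drop 2: I rot1 at col 0 lands with bottom-row=3; cleared 0 line(s) (total 0); column heights now [7 2 0 0], max=7
Drop 3: J rot3 at col 2 lands with bottom-row=0; cleared 0 line(s) (total 0); column heights now [7 2 1 3], max=7
Drop 4: S rot0 at col 1 lands with bottom-row=2; cleared 1 line(s) (total 1); column heights now [6 2 3 3], max=6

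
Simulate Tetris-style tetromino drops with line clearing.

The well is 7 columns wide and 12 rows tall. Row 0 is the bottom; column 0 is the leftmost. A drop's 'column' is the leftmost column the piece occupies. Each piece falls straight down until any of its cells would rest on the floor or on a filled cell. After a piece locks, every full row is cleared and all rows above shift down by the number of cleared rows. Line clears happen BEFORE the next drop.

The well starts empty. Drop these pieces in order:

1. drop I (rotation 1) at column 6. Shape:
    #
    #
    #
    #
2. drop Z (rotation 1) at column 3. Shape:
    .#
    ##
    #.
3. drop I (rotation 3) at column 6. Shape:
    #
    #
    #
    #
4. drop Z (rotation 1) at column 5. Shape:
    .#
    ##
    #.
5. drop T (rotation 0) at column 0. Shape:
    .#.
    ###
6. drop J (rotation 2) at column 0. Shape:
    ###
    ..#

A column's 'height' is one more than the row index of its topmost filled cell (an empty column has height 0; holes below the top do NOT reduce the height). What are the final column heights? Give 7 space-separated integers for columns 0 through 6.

Answer: 3 3 3 2 3 9 10

Derivation:
Drop 1: I rot1 at col 6 lands with bottom-row=0; cleared 0 line(s) (total 0); column heights now [0 0 0 0 0 0 4], max=4
Drop 2: Z rot1 at col 3 lands with bottom-row=0; cleared 0 line(s) (total 0); column heights now [0 0 0 2 3 0 4], max=4
Drop 3: I rot3 at col 6 lands with bottom-row=4; cleared 0 line(s) (total 0); column heights now [0 0 0 2 3 0 8], max=8
Drop 4: Z rot1 at col 5 lands with bottom-row=7; cleared 0 line(s) (total 0); column heights now [0 0 0 2 3 9 10], max=10
Drop 5: T rot0 at col 0 lands with bottom-row=0; cleared 0 line(s) (total 0); column heights now [1 2 1 2 3 9 10], max=10
Drop 6: J rot2 at col 0 lands with bottom-row=1; cleared 0 line(s) (total 0); column heights now [3 3 3 2 3 9 10], max=10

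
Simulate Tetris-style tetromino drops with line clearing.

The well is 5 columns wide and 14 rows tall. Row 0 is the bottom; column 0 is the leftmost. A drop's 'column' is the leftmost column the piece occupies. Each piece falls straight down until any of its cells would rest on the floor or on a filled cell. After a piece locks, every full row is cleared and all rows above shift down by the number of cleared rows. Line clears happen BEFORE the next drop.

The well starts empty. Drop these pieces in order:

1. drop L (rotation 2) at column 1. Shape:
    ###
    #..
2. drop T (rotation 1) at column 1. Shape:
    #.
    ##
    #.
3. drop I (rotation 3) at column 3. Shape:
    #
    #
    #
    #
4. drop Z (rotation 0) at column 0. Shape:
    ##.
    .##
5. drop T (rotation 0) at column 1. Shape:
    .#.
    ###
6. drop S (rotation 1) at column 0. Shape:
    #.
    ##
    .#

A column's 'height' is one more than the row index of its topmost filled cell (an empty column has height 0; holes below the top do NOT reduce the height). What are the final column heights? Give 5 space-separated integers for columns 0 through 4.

Answer: 11 10 9 8 0

Derivation:
Drop 1: L rot2 at col 1 lands with bottom-row=0; cleared 0 line(s) (total 0); column heights now [0 2 2 2 0], max=2
Drop 2: T rot1 at col 1 lands with bottom-row=2; cleared 0 line(s) (total 0); column heights now [0 5 4 2 0], max=5
Drop 3: I rot3 at col 3 lands with bottom-row=2; cleared 0 line(s) (total 0); column heights now [0 5 4 6 0], max=6
Drop 4: Z rot0 at col 0 lands with bottom-row=5; cleared 0 line(s) (total 0); column heights now [7 7 6 6 0], max=7
Drop 5: T rot0 at col 1 lands with bottom-row=7; cleared 0 line(s) (total 0); column heights now [7 8 9 8 0], max=9
Drop 6: S rot1 at col 0 lands with bottom-row=8; cleared 0 line(s) (total 0); column heights now [11 10 9 8 0], max=11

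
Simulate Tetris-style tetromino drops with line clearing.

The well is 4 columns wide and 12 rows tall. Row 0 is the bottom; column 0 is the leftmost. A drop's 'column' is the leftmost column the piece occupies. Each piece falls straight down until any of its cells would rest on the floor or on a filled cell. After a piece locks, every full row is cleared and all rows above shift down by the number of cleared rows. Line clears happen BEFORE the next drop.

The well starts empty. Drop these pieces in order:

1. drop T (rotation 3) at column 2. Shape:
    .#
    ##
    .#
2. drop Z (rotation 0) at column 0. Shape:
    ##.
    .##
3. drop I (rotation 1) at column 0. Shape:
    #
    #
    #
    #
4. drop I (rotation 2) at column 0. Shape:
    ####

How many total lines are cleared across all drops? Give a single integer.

Drop 1: T rot3 at col 2 lands with bottom-row=0; cleared 0 line(s) (total 0); column heights now [0 0 2 3], max=3
Drop 2: Z rot0 at col 0 lands with bottom-row=2; cleared 0 line(s) (total 0); column heights now [4 4 3 3], max=4
Drop 3: I rot1 at col 0 lands with bottom-row=4; cleared 0 line(s) (total 0); column heights now [8 4 3 3], max=8
Drop 4: I rot2 at col 0 lands with bottom-row=8; cleared 1 line(s) (total 1); column heights now [8 4 3 3], max=8

Answer: 1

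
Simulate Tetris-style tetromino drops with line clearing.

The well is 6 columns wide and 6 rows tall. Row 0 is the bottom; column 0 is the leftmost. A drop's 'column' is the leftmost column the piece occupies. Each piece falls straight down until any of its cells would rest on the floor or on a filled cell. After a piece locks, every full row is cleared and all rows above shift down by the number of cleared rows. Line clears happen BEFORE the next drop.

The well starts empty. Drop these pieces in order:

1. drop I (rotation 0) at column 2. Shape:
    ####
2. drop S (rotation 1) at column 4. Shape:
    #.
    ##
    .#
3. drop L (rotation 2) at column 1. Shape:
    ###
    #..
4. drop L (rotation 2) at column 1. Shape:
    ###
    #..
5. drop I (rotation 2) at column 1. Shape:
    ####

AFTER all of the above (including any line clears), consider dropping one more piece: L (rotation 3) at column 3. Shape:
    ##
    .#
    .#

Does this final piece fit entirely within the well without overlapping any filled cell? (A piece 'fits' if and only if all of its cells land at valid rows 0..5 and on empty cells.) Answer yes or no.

Drop 1: I rot0 at col 2 lands with bottom-row=0; cleared 0 line(s) (total 0); column heights now [0 0 1 1 1 1], max=1
Drop 2: S rot1 at col 4 lands with bottom-row=1; cleared 0 line(s) (total 0); column heights now [0 0 1 1 4 3], max=4
Drop 3: L rot2 at col 1 lands with bottom-row=0; cleared 0 line(s) (total 0); column heights now [0 2 2 2 4 3], max=4
Drop 4: L rot2 at col 1 lands with bottom-row=2; cleared 0 line(s) (total 0); column heights now [0 4 4 4 4 3], max=4
Drop 5: I rot2 at col 1 lands with bottom-row=4; cleared 0 line(s) (total 0); column heights now [0 5 5 5 5 3], max=5
Test piece L rot3 at col 3 (width 2): heights before test = [0 5 5 5 5 3]; fits = False

Answer: no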